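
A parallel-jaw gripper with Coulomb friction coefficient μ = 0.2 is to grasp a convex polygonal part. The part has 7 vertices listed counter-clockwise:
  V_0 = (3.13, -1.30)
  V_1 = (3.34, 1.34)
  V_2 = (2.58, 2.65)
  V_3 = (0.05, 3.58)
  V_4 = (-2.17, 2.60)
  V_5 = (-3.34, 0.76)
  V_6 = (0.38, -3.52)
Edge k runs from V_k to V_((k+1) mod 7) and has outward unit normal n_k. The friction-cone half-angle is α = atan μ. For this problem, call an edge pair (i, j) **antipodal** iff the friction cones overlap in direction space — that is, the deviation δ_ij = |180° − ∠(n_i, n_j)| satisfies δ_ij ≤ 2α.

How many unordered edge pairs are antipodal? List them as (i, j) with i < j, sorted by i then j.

count = 3; pairs: (1,5), (3,6), (4,6)

α = atan 0.2 = 11.31°;  2α = 22.62°
n_0 = (+0.9969, -0.0793)
n_1 = (+0.8650, +0.5018)
n_2 = (+0.3450, +0.9386)
n_3 = (-0.4038, +0.9148)
n_4 = (-0.8439, +0.5366)
n_5 = (-0.7548, -0.6560)
n_6 = (+0.6281, -0.7781)
  (0,1): δ = 145.33°  ·
  (0,2): δ = 105.63°  ·
  (0,3): δ = 61.63°  ·
  (0,4): δ = 27.90°  ·
  (0,5): δ = 45.54°  ·
  (0,6): δ = 133.46°  ·
  (1,2): δ = 140.30°  ·
  (1,3): δ = 96.30°  ·
  (1,4): δ = 62.57°  ·
  (1,5): δ = 10.88°  ✓
  (1,6): δ = 98.79°  ·
  (2,3): δ = 136.00°  ·
  (2,4): δ = 102.27°  ·
  (2,5): δ = 28.82°  ·
  (2,6): δ = 59.10°  ·
  (3,4): δ = 146.27°  ·
  (3,5): δ = 72.82°  ·
  (3,6): δ = 15.09°  ✓
  (4,5): δ = 106.55°  ·
  (4,6): δ = 18.64°  ✓
  (5,6): δ = 92.08°  ·
antipodal pairs: 3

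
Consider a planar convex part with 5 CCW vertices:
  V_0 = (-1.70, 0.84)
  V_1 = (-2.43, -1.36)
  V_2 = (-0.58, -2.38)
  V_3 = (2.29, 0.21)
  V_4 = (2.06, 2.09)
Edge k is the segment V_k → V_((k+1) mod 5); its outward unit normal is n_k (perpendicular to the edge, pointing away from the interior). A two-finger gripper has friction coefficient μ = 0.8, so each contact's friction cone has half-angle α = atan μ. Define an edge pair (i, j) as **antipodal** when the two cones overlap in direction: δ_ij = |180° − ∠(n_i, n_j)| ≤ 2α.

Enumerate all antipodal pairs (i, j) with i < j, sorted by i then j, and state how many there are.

count = 5; pairs: (0,2), (0,3), (1,3), (1,4), (2,4)

α = atan 0.8 = 38.66°;  2α = 77.32°
n_0 = (-0.9491, +0.3149)
n_1 = (-0.4828, -0.8757)
n_2 = (+0.6700, -0.7424)
n_3 = (+0.9926, +0.1214)
n_4 = (-0.3155, +0.9489)
  (0,1): δ = 100.51°  ·
  (0,2): δ = 29.58°  ✓
  (0,3): δ = 25.33°  ✓
  (0,4): δ = 126.75°  ·
  (1,2): δ = 109.07°  ·
  (1,3): δ = 54.15°  ✓
  (1,4): δ = 47.26°  ✓
  (2,3): δ = 125.09°  ·
  (2,4): δ = 23.68°  ✓
  (3,4): δ = 78.59°  ·
antipodal pairs: 5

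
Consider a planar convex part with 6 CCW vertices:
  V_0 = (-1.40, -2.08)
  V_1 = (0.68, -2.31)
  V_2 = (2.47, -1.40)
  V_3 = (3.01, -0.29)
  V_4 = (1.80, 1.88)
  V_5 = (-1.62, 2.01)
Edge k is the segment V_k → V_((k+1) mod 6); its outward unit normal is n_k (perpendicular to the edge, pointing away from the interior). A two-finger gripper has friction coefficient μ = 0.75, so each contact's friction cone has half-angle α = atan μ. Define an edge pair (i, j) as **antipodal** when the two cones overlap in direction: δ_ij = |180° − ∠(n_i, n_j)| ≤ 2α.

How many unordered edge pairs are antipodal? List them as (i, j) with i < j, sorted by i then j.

α = atan 0.75 = 36.87°;  2α = 73.74°
n_0 = (-0.1099, -0.9939)
n_1 = (+0.4532, -0.8914)
n_2 = (+0.8992, -0.4375)
n_3 = (+0.8734, +0.4870)
n_4 = (+0.0380, +0.9993)
n_5 = (-0.9986, -0.0537)
  (0,1): δ = 146.74°  ·
  (0,2): δ = 109.63°  ·
  (0,3): δ = 54.55°  ✓
  (0,4): δ = 4.13°  ✓
  (0,5): δ = 99.39°  ·
  (1,2): δ = 142.89°  ·
  (1,3): δ = 87.80°  ·
  (1,4): δ = 29.12°  ✓
  (1,5): δ = 66.13°  ✓
  (2,3): δ = 124.91°  ·
  (2,4): δ = 66.23°  ✓
  (2,5): δ = 29.02°  ✓
  (3,4): δ = 121.32°  ·
  (3,5): δ = 26.07°  ✓
  (4,5): δ = 84.74°  ·
antipodal pairs: 7

count = 7; pairs: (0,3), (0,4), (1,4), (1,5), (2,4), (2,5), (3,5)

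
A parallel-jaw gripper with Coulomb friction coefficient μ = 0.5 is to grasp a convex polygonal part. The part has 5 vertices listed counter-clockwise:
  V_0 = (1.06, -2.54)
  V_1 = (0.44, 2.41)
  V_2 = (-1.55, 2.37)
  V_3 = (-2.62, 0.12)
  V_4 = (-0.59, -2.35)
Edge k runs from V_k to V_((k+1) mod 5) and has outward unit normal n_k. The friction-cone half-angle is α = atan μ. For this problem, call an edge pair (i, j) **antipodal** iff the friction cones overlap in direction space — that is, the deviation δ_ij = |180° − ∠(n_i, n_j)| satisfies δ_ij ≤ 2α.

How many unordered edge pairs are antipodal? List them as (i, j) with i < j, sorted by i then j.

α = atan 0.5 = 26.57°;  2α = 53.13°
n_0 = (+0.9922, +0.1243)
n_1 = (-0.0201, +0.9998)
n_2 = (-0.9031, +0.4295)
n_3 = (-0.7726, -0.6349)
n_4 = (-0.1144, -0.9934)
  (0,1): δ = 95.99°  ·
  (0,2): δ = 32.57°  ✓
  (0,3): δ = 32.28°  ✓
  (0,4): δ = 76.29°  ·
  (1,2): δ = 116.59°  ·
  (1,3): δ = 51.74°  ✓
  (1,4): δ = 7.72°  ✓
  (2,3): δ = 115.15°  ·
  (2,4): δ = 71.14°  ·
  (3,4): δ = 135.98°  ·
antipodal pairs: 4

count = 4; pairs: (0,2), (0,3), (1,3), (1,4)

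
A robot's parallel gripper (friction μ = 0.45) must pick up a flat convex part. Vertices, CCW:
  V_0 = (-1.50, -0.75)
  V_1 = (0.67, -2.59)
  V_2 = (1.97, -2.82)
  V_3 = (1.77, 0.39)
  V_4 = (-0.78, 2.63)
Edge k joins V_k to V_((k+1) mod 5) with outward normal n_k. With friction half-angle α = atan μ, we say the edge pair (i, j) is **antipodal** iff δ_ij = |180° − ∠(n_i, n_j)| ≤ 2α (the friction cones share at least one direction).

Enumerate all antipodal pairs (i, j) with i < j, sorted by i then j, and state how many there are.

α = atan 0.45 = 24.23°;  2α = 48.46°
n_0 = (-0.6467, -0.7627)
n_1 = (-0.1742, -0.9847)
n_2 = (+0.9981, +0.0622)
n_3 = (+0.6600, +0.7513)
n_4 = (-0.9781, +0.2083)
  (0,1): δ = 149.74°  ·
  (0,2): δ = 46.14°  ✓
  (0,3): δ = 1.00°  ✓
  (0,4): δ = 118.27°  ·
  (1,2): δ = 76.40°  ·
  (1,3): δ = 31.26°  ✓
  (1,4): δ = 88.01°  ·
  (2,3): δ = 134.86°  ·
  (2,4): δ = 15.59°  ✓
  (3,4): δ = 60.73°  ·
antipodal pairs: 4

count = 4; pairs: (0,2), (0,3), (1,3), (2,4)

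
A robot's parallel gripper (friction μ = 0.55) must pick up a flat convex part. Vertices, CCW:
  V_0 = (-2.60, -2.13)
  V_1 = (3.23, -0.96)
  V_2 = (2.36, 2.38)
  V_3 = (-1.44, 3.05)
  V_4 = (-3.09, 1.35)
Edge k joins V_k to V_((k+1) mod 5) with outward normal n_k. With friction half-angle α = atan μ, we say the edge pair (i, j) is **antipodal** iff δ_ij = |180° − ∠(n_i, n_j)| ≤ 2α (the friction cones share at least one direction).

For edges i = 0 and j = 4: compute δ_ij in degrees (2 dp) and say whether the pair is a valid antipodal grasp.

δ = 86.67°, invalid

α = atan 0.55 = 28.81°;  2α = 57.62°
edge 0: e_0 = (+5.83, +1.17);  n_0 = (+0.1968, -0.9805)
edge 4: e_4 = (+0.49, -3.48);  n_4 = (-0.9902, -0.1394)
∠(n_0, n_4) = 93.33°
δ = |180° − 93.33°| = 86.67°
86.67° > 2α = 57.62°  →  invalid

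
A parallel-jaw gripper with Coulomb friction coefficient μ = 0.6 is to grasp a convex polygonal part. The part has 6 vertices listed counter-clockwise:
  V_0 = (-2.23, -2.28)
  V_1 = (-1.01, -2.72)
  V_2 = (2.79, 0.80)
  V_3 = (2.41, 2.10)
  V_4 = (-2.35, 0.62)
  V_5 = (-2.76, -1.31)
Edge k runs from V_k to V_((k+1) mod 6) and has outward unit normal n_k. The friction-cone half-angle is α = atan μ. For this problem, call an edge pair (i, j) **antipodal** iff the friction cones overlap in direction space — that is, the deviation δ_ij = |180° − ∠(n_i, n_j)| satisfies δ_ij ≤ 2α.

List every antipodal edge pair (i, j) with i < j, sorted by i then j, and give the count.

α = atan 0.6 = 30.96°;  2α = 61.93°
n_0 = (-0.3393, -0.9407)
n_1 = (+0.6796, -0.7336)
n_2 = (+0.9598, +0.2806)
n_3 = (-0.2969, +0.9549)
n_4 = (-0.9782, +0.2078)
n_5 = (-0.8775, -0.4795)
  (0,1): δ = 117.36°  ·
  (0,2): δ = 53.87°  ✓
  (0,3): δ = 37.10°  ✓
  (0,4): δ = 97.84°  ·
  (0,5): δ = 138.48°  ·
  (1,2): δ = 116.52°  ·
  (1,3): δ = 25.54°  ✓
  (1,4): δ = 35.20°  ✓
  (1,5): δ = 75.84°  ·
  (2,3): δ = 89.02°  ·
  (2,4): δ = 28.29°  ✓
  (2,5): δ = 12.36°  ✓
  (3,4): δ = 119.27°  ·
  (3,5): δ = 78.62°  ·
  (4,5): δ = 139.35°  ·
antipodal pairs: 6

count = 6; pairs: (0,2), (0,3), (1,3), (1,4), (2,4), (2,5)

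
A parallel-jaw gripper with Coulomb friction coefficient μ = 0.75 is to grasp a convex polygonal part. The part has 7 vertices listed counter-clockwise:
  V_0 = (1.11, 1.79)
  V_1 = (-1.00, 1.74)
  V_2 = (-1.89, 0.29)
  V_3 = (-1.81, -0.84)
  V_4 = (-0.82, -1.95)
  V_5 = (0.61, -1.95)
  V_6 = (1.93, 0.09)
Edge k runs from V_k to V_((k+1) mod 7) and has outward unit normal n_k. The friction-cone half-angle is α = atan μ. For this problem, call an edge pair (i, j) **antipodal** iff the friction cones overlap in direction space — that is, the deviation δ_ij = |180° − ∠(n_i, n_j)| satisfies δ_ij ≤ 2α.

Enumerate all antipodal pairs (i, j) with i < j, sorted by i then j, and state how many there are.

count = 10; pairs: (0,3), (0,4), (0,5), (1,4), (1,5), (1,6), (2,5), (2,6), (3,6), (4,6)

α = atan 0.75 = 36.87°;  2α = 73.74°
n_0 = (-0.0237, +0.9997)
n_1 = (-0.8523, +0.5231)
n_2 = (-0.9975, -0.0706)
n_3 = (-0.7463, -0.6656)
n_4 = (+0.0000, -1.0000)
n_5 = (+0.8396, -0.5433)
n_6 = (+0.9007, +0.4345)
  (0,1): δ = 122.90°  ·
  (0,2): δ = 87.31°  ·
  (0,3): δ = 49.63°  ✓
  (0,4): δ = 1.36°  ✓
  (0,5): δ = 55.74°  ✓
  (0,6): δ = 114.39°  ·
  (1,2): δ = 144.41°  ·
  (1,3): δ = 106.73°  ·
  (1,4): δ = 58.46°  ✓
  (1,5): δ = 1.36°  ✓
  (1,6): δ = 57.29°  ✓
  (2,3): δ = 142.32°  ·
  (2,4): δ = 94.05°  ·
  (2,5): δ = 36.95°  ✓
  (2,6): δ = 21.70°  ✓
  (3,4): δ = 131.73°  ·
  (3,5): δ = 74.63°  ·
  (3,6): δ = 15.98°  ✓
  (4,5): δ = 122.91°  ·
  (4,6): δ = 64.25°  ✓
  (5,6): δ = 121.34°  ·
antipodal pairs: 10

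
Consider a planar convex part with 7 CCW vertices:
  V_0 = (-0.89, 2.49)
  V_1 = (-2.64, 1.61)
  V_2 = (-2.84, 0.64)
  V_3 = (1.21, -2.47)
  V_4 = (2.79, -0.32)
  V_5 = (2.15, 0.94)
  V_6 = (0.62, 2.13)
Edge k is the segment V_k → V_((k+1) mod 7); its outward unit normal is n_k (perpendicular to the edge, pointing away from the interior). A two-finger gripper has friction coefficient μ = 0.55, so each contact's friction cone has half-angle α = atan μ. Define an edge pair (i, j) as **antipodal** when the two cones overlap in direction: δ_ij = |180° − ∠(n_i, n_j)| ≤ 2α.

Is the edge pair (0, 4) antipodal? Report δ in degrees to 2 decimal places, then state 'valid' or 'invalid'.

δ = 90.23°, invalid

α = atan 0.55 = 28.81°;  2α = 57.62°
edge 0: e_0 = (-1.75, -0.88);  n_0 = (-0.4493, +0.8934)
edge 4: e_4 = (-0.64, +1.26);  n_4 = (+0.8916, +0.4529)
∠(n_0, n_4) = 89.77°
δ = |180° − 89.77°| = 90.23°
90.23° > 2α = 57.62°  →  invalid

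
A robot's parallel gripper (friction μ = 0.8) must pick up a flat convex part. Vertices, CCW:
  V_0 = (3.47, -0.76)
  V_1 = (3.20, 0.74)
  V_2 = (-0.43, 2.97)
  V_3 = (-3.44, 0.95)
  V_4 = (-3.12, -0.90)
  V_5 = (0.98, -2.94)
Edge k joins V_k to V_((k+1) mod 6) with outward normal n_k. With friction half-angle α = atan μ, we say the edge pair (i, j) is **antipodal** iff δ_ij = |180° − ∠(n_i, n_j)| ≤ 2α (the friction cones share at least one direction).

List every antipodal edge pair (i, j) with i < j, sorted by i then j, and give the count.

count = 9; pairs: (0,2), (0,3), (0,4), (1,3), (1,4), (1,5), (2,4), (2,5), (3,5)

α = atan 0.8 = 38.66°;  2α = 77.32°
n_0 = (+0.9842, +0.1772)
n_1 = (+0.5234, +0.8521)
n_2 = (-0.5572, +0.8303)
n_3 = (-0.9854, -0.1704)
n_4 = (-0.4455, -0.8953)
n_5 = (+0.6587, -0.7524)
  (0,1): δ = 131.77°  ·
  (0,2): δ = 66.34°  ✓
  (0,3): δ = 0.39°  ✓
  (0,4): δ = 53.34°  ✓
  (0,5): δ = 121.00°  ·
  (1,2): δ = 114.57°  ·
  (1,3): δ = 48.62°  ✓
  (1,4): δ = 5.11°  ✓
  (1,5): δ = 72.77°  ✓
  (2,3): δ = 114.05°  ·
  (2,4): δ = 60.32°  ✓
  (2,5): δ = 7.34°  ✓
  (3,4): δ = 126.27°  ·
  (3,5): δ = 58.61°  ✓
  (4,5): δ = 112.34°  ·
antipodal pairs: 9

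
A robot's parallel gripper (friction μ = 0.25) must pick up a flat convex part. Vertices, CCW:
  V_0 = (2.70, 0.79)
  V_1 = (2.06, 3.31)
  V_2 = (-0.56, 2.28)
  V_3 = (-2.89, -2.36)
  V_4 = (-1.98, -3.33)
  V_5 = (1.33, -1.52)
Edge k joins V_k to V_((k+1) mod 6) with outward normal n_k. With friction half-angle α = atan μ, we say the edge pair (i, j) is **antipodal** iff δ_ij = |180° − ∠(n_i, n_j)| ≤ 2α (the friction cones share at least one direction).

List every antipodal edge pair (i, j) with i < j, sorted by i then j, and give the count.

count = 2; pairs: (1,4), (2,5)

α = atan 0.25 = 14.04°;  2α = 28.07°
n_0 = (+0.9692, +0.2462)
n_1 = (-0.3659, +0.9307)
n_2 = (-0.8937, +0.4488)
n_3 = (-0.7293, -0.6842)
n_4 = (+0.4798, -0.8774)
n_5 = (+0.8601, -0.5101)
  (0,1): δ = 82.79°  ·
  (0,2): δ = 40.91°  ·
  (0,3): δ = 28.92°  ·
  (0,4): δ = 104.42°  ·
  (0,5): δ = 135.08°  ·
  (1,2): δ = 138.13°  ·
  (1,3): δ = 68.29°  ·
  (1,4): δ = 7.21°  ✓
  (1,5): δ = 37.87°  ·
  (2,3): δ = 110.16°  ·
  (2,4): δ = 34.67°  ·
  (2,5): δ = 4.01°  ✓
  (3,4): δ = 104.50°  ·
  (3,5): δ = 73.84°  ·
  (4,5): δ = 149.34°  ·
antipodal pairs: 2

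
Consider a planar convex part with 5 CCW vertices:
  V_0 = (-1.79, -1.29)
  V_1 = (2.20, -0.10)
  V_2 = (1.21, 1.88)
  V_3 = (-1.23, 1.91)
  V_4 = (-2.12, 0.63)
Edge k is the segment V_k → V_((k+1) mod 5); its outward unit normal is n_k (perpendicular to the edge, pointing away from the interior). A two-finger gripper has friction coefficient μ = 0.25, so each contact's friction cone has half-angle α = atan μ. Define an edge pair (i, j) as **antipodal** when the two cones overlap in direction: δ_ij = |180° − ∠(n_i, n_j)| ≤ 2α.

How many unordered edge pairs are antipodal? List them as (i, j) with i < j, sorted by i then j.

α = atan 0.25 = 14.04°;  2α = 28.07°
n_0 = (+0.2858, -0.9583)
n_1 = (+0.8944, +0.4472)
n_2 = (+0.0123, +0.9999)
n_3 = (-0.8210, +0.5709)
n_4 = (-0.9855, -0.1694)
  (0,1): δ = 80.04°  ·
  (0,2): δ = 17.31°  ✓
  (0,3): δ = 38.58°  ·
  (0,4): δ = 83.15°  ·
  (1,2): δ = 117.27°  ·
  (1,3): δ = 61.38°  ·
  (1,4): δ = 16.81°  ✓
  (2,3): δ = 124.11°  ·
  (2,4): δ = 79.54°  ·
  (3,4): δ = 135.44°  ·
antipodal pairs: 2

count = 2; pairs: (0,2), (1,4)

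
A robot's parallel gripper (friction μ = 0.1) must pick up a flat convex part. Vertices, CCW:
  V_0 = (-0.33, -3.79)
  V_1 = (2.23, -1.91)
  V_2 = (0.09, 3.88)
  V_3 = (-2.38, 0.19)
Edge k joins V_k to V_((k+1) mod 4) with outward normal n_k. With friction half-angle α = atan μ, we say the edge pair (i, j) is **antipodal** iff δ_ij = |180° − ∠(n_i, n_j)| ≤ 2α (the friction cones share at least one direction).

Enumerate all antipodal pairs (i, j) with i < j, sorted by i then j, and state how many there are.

count = 1; pairs: (1,3)

α = atan 0.1 = 5.71°;  2α = 11.42°
n_0 = (+0.5919, -0.8060)
n_1 = (+0.9380, +0.3467)
n_2 = (-0.8310, +0.5563)
n_3 = (-0.8890, -0.4579)
  (0,1): δ = 106.01°  ·
  (0,2): δ = 19.91°  ·
  (0,3): δ = 80.96°  ·
  (1,2): δ = 54.08°  ·
  (1,3): δ = 6.97°  ✓
  (2,3): δ = 118.95°  ·
antipodal pairs: 1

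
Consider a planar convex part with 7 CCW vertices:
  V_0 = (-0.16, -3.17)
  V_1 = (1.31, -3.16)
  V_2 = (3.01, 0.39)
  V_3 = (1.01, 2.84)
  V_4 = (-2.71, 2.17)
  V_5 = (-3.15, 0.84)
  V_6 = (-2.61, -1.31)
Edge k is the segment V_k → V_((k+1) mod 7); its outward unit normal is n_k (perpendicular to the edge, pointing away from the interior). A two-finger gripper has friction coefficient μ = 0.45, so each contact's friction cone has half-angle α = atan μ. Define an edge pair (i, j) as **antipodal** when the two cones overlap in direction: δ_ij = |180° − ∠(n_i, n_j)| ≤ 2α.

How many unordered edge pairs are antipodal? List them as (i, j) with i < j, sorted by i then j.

α = atan 0.45 = 24.23°;  2α = 48.46°
n_0 = (+0.0068, -1.0000)
n_1 = (+0.9019, -0.4319)
n_2 = (+0.7747, +0.6324)
n_3 = (-0.1773, +0.9842)
n_4 = (-0.9494, +0.3141)
n_5 = (-0.9699, -0.2436)
n_6 = (-0.6047, -0.7965)
  (0,1): δ = 115.98°  ·
  (0,2): δ = 51.16°  ·
  (0,3): δ = 9.82°  ✓
  (0,4): δ = 71.30°  ·
  (0,5): δ = 103.71°  ·
  (0,6): δ = 142.41°  ·
  (1,2): δ = 115.19°  ·
  (1,3): δ = 54.20°  ·
  (1,4): δ = 7.28°  ✓
  (1,5): δ = 39.69°  ✓
  (1,6): δ = 78.38°  ·
  (2,3): δ = 119.02°  ·
  (2,4): δ = 57.53°  ·
  (2,5): δ = 25.13°  ✓
  (2,6): δ = 13.57°  ✓
  (3,4): δ = 118.52°  ·
  (3,5): δ = 86.11°  ·
  (3,6): δ = 47.42°  ✓
  (4,5): δ = 147.60°  ·
  (4,6): δ = 108.90°  ·
  (5,6): δ = 141.30°  ·
antipodal pairs: 6

count = 6; pairs: (0,3), (1,4), (1,5), (2,5), (2,6), (3,6)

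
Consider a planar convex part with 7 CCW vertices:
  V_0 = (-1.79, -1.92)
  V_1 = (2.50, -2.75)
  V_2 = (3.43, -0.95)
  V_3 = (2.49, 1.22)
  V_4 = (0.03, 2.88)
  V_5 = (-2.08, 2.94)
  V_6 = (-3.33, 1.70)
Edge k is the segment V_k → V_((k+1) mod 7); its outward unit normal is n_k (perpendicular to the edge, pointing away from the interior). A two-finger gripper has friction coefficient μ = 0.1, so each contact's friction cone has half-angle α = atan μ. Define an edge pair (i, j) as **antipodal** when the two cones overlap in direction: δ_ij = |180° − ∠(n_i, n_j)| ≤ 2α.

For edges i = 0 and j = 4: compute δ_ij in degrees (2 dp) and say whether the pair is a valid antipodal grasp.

α = atan 0.1 = 5.71°;  2α = 11.42°
edge 0: e_0 = (+4.29, -0.83);  n_0 = (-0.1900, -0.9818)
edge 4: e_4 = (-2.11, +0.06);  n_4 = (+0.0284, +0.9996)
∠(n_0, n_4) = 170.68°
δ = |180° − 170.68°| = 9.32°
9.32° ≤ 2α = 11.42°  →  valid

δ = 9.32°, valid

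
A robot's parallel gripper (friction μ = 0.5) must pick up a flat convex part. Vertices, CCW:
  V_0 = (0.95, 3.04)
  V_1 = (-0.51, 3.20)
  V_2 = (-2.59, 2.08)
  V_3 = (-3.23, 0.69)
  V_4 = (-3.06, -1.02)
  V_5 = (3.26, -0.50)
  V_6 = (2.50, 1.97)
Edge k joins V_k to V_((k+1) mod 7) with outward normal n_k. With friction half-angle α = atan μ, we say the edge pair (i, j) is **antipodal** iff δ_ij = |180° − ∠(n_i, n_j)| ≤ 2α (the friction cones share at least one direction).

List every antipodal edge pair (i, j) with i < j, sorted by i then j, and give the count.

α = atan 0.5 = 26.57°;  2α = 53.13°
n_0 = (+0.1089, +0.9940)
n_1 = (-0.4741, +0.8805)
n_2 = (-0.9083, +0.4182)
n_3 = (-0.9951, -0.0989)
n_4 = (+0.0820, -0.9966)
n_5 = (+0.9558, +0.2941)
n_6 = (+0.5681, +0.8230)
  (0,1): δ = 145.45°  ·
  (0,2): δ = 108.47°  ·
  (0,3): δ = 78.07°  ·
  (0,4): δ = 10.96°  ✓
  (0,5): δ = 113.36°  ·
  (0,6): δ = 151.64°  ·
  (1,2): δ = 143.02°  ·
  (1,3): δ = 112.62°  ·
  (1,4): δ = 23.60°  ✓
  (1,5): δ = 78.80°  ·
  (1,6): δ = 117.08°  ·
  (2,3): δ = 149.60°  ·
  (2,4): δ = 60.57°  ·
  (2,5): δ = 41.83°  ✓
  (2,6): δ = 80.10°  ·
  (3,4): δ = 90.97°  ·
  (3,5): δ = 11.43°  ✓
  (3,6): δ = 49.70°  ✓
  (4,5): δ = 77.60°  ·
  (4,6): δ = 39.32°  ✓
  (5,6): δ = 141.72°  ·
antipodal pairs: 6

count = 6; pairs: (0,4), (1,4), (2,5), (3,5), (3,6), (4,6)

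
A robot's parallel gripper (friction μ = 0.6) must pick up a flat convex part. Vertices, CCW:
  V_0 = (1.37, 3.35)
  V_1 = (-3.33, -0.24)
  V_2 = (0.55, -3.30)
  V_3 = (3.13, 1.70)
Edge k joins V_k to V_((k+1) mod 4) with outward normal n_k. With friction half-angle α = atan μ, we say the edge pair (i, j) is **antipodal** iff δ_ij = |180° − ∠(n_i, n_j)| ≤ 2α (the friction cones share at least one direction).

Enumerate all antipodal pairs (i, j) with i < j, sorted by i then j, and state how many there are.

α = atan 0.6 = 30.96°;  2α = 61.93°
n_0 = (-0.6070, +0.7947)
n_1 = (-0.6193, -0.7852)
n_2 = (+0.8887, -0.4586)
n_3 = (+0.6839, +0.7295)
  (0,1): δ = 75.64°  ·
  (0,2): δ = 25.33°  ✓
  (0,3): δ = 99.47°  ·
  (1,2): δ = 79.03°  ·
  (1,3): δ = 4.89°  ✓
  (2,3): δ = 105.86°  ·
antipodal pairs: 2

count = 2; pairs: (0,2), (1,3)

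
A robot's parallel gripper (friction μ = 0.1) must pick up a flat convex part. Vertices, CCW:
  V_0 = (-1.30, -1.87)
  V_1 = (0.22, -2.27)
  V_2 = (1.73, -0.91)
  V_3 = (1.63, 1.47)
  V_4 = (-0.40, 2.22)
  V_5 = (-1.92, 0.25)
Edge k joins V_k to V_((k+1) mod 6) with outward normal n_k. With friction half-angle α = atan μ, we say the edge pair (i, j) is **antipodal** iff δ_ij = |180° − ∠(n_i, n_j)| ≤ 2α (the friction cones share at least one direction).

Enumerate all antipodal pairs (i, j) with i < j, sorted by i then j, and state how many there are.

α = atan 0.1 = 5.71°;  2α = 11.42°
n_0 = (-0.2545, -0.9671)
n_1 = (+0.6692, -0.7430)
n_2 = (+0.9991, +0.0420)
n_3 = (+0.3466, +0.9380)
n_4 = (-0.7917, +0.6109)
n_5 = (-0.9598, -0.2807)
  (0,1): δ = 123.25°  ·
  (0,2): δ = 72.85°  ·
  (0,3): δ = 5.53°  ✓
  (0,4): δ = 67.09°  ·
  (0,5): δ = 121.05°  ·
  (1,2): δ = 129.60°  ·
  (1,3): δ = 62.29°  ·
  (1,4): δ = 10.34°  ✓
  (1,5): δ = 64.29°  ·
  (2,3): δ = 112.68°  ·
  (2,4): δ = 40.06°  ·
  (2,5): δ = 13.90°  ·
  (3,4): δ = 107.38°  ·
  (3,5): δ = 53.42°  ·
  (4,5): δ = 126.05°  ·
antipodal pairs: 2

count = 2; pairs: (0,3), (1,4)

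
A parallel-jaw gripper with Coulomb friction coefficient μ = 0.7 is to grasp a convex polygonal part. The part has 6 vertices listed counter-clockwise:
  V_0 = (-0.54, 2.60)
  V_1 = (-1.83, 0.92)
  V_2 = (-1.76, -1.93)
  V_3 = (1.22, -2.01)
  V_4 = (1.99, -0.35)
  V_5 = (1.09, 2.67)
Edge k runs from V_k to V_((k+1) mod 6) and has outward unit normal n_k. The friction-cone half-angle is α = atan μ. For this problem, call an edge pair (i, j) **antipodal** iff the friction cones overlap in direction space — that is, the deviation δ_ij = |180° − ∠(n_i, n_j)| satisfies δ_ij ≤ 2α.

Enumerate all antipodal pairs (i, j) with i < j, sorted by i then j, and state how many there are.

count = 7; pairs: (0,2), (0,3), (0,4), (1,3), (1,4), (2,5), (3,5)

α = atan 0.7 = 34.99°;  2α = 69.98°
n_0 = (-0.7932, +0.6090)
n_1 = (-0.9997, -0.0246)
n_2 = (-0.0268, -0.9996)
n_3 = (+0.9072, -0.4208)
n_4 = (+0.9583, +0.2856)
n_5 = (-0.0429, +0.9991)
  (0,1): δ = 141.07°  ·
  (0,2): δ = 54.02°  ✓
  (0,3): δ = 12.63°  ✓
  (0,4): δ = 54.11°  ✓
  (0,5): δ = 129.98°  ·
  (1,2): δ = 92.94°  ·
  (1,3): δ = 26.29°  ✓
  (1,4): δ = 15.19°  ✓
  (1,5): δ = 91.05°  ·
  (2,3): δ = 113.35°  ·
  (2,4): δ = 71.87°  ·
  (2,5): δ = 4.00°  ✓
  (3,4): δ = 138.52°  ·
  (3,5): δ = 62.66°  ✓
  (4,5): δ = 104.14°  ·
antipodal pairs: 7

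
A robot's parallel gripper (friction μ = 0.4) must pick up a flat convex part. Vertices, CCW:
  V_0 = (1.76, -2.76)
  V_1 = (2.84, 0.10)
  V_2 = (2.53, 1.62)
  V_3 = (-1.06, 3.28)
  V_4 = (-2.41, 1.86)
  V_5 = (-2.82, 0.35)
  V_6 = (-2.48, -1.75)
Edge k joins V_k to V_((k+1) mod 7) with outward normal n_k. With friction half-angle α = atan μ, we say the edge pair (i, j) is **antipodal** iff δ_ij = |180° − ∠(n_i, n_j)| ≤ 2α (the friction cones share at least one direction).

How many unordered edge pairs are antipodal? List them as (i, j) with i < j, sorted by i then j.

count = 6; pairs: (0,3), (0,4), (0,5), (1,4), (1,5), (2,6)

α = atan 0.4 = 21.80°;  2α = 43.60°
n_0 = (+0.9355, -0.3533)
n_1 = (+0.9798, +0.1998)
n_2 = (+0.4197, +0.9077)
n_3 = (-0.7247, +0.6890)
n_4 = (-0.9651, +0.2620)
n_5 = (-0.9871, -0.1598)
n_6 = (-0.2317, -0.9728)
  (0,1): δ = 147.79°  ·
  (0,2): δ = 94.13°  ·
  (0,3): δ = 22.86°  ✓
  (0,4): δ = 5.50°  ✓
  (0,5): δ = 29.88°  ✓
  (0,6): δ = 97.29°  ·
  (1,2): δ = 126.34°  ·
  (1,3): δ = 55.08°  ·
  (1,4): δ = 26.72°  ✓
  (1,5): δ = 2.33°  ✓
  (1,6): δ = 65.07°  ·
  (2,3): δ = 108.74°  ·
  (2,4): δ = 80.38°  ·
  (2,5): δ = 55.99°  ·
  (2,6): δ = 11.42°  ✓
  (3,4): δ = 151.64°  ·
  (3,5): δ = 127.25°  ·
  (3,6): δ = 59.85°  ·
  (4,5): δ = 155.61°  ·
  (4,6): δ = 88.21°  ·
  (5,6): δ = 112.60°  ·
antipodal pairs: 6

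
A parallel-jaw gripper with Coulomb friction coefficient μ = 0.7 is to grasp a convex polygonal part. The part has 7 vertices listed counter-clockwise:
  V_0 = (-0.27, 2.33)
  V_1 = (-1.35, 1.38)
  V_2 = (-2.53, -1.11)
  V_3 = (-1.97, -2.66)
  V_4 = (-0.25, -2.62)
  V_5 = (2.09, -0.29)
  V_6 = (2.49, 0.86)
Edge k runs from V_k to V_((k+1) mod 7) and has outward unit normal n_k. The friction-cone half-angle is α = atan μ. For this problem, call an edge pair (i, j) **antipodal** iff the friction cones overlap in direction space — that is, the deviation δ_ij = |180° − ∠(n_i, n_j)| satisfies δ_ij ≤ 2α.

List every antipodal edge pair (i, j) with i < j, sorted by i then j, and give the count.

α = atan 0.7 = 34.99°;  2α = 69.98°
n_0 = (-0.6605, +0.7509)
n_1 = (-0.9037, +0.4282)
n_2 = (-0.9405, -0.3398)
n_3 = (+0.0232, -0.9997)
n_4 = (+0.7056, -0.7086)
n_5 = (+0.9445, -0.3285)
n_6 = (+0.4701, +0.8826)
  (0,1): δ = 156.69°  ·
  (0,2): δ = 111.47°  ·
  (0,3): δ = 40.00°  ✓
  (0,4): δ = 3.54°  ✓
  (0,5): δ = 29.49°  ✓
  (0,6): δ = 110.62°  ·
  (1,2): δ = 134.78°  ·
  (1,3): δ = 63.31°  ✓
  (1,4): δ = 19.77°  ✓
  (1,5): δ = 6.18°  ✓
  (1,6): δ = 87.32°  ·
  (2,3): δ = 108.53°  ·
  (2,4): δ = 64.99°  ✓
  (2,5): δ = 39.04°  ✓
  (2,6): δ = 42.10°  ✓
  (3,4): δ = 136.45°  ·
  (3,5): δ = 110.51°  ·
  (3,6): δ = 29.37°  ✓
  (4,5): δ = 154.06°  ·
  (4,6): δ = 72.92°  ·
  (5,6): δ = 98.86°  ·
antipodal pairs: 10

count = 10; pairs: (0,3), (0,4), (0,5), (1,3), (1,4), (1,5), (2,4), (2,5), (2,6), (3,6)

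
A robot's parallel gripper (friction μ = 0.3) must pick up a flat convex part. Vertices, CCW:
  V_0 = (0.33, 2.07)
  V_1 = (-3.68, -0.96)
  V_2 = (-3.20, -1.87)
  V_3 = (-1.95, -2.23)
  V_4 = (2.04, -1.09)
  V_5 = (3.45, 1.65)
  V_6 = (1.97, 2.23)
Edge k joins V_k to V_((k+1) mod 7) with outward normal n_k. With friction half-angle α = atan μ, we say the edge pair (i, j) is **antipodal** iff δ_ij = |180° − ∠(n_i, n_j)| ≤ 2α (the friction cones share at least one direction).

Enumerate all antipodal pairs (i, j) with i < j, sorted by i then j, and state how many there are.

α = atan 0.3 = 16.70°;  2α = 33.40°
n_0 = (-0.6029, +0.7978)
n_1 = (-0.8845, -0.4665)
n_2 = (-0.2768, -0.9609)
n_3 = (+0.2747, -0.9615)
n_4 = (+0.8892, -0.4576)
n_5 = (+0.3649, +0.9311)
n_6 = (-0.0971, +0.9953)
  (0,1): δ = 99.26°  ·
  (0,2): δ = 53.14°  ·
  (0,3): δ = 21.13°  ✓
  (0,4): δ = 25.69°  ✓
  (0,5): δ = 121.53°  ·
  (0,6): δ = 148.50°  ·
  (1,2): δ = 133.88°  ·
  (1,3): δ = 101.87°  ·
  (1,4): δ = 55.04°  ·
  (1,5): δ = 40.79°  ·
  (1,6): δ = 67.76°  ·
  (2,3): δ = 147.99°  ·
  (2,4): δ = 101.16°  ·
  (2,5): δ = 5.33°  ✓
  (2,6): δ = 21.64°  ✓
  (3,4): δ = 133.18°  ·
  (3,5): δ = 37.35°  ·
  (3,6): δ = 10.37°  ✓
  (4,5): δ = 84.17°  ·
  (4,6): δ = 57.20°  ·
  (5,6): δ = 153.03°  ·
antipodal pairs: 5

count = 5; pairs: (0,3), (0,4), (2,5), (2,6), (3,6)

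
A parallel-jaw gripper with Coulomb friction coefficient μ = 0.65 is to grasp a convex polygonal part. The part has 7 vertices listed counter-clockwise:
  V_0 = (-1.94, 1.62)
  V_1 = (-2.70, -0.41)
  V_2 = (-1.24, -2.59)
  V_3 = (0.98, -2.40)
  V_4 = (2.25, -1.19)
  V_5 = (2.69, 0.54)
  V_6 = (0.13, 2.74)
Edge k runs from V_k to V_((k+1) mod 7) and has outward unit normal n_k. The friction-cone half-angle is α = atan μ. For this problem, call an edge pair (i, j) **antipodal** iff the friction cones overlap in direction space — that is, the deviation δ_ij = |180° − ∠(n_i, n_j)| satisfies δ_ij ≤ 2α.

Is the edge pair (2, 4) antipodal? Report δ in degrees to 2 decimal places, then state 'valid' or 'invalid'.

δ = 109.16°, invalid

α = atan 0.65 = 33.02°;  2α = 66.05°
edge 2: e_2 = (+2.22, +0.19);  n_2 = (+0.0853, -0.9964)
edge 4: e_4 = (+0.44, +1.73);  n_4 = (+0.9691, -0.2465)
∠(n_2, n_4) = 70.84°
δ = |180° − 70.84°| = 109.16°
109.16° > 2α = 66.05°  →  invalid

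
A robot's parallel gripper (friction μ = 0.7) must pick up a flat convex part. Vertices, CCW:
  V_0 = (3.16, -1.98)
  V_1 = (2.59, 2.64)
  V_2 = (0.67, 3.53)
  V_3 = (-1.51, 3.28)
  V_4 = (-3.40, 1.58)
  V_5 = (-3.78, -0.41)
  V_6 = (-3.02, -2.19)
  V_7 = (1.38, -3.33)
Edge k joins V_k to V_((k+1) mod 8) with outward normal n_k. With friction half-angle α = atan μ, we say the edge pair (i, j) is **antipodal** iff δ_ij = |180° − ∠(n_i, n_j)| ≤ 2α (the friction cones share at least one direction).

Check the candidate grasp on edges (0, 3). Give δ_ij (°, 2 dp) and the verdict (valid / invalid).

α = atan 0.7 = 34.99°;  2α = 69.98°
edge 0: e_0 = (-0.57, +4.62);  n_0 = (+0.9925, +0.1224)
edge 3: e_3 = (-1.89, -1.70);  n_3 = (-0.6687, +0.7435)
∠(n_0, n_3) = 124.94°
δ = |180° − 124.94°| = 55.06°
55.06° ≤ 2α = 69.98°  →  valid

δ = 55.06°, valid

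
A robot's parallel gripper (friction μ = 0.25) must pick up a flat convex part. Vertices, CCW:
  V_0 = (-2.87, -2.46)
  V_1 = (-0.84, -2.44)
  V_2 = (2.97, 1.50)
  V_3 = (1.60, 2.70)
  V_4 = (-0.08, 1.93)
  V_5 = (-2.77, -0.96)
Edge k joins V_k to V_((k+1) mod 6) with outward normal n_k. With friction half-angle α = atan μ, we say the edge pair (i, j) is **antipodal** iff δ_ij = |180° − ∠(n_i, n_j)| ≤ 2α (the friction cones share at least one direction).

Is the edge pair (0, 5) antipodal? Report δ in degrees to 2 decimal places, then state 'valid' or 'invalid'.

δ = 85.62°, invalid

α = atan 0.25 = 14.04°;  2α = 28.07°
edge 0: e_0 = (+2.03, +0.02);  n_0 = (+0.0099, -1.0000)
edge 5: e_5 = (-0.10, -1.50);  n_5 = (-0.9978, +0.0665)
∠(n_0, n_5) = 94.38°
δ = |180° − 94.38°| = 85.62°
85.62° > 2α = 28.07°  →  invalid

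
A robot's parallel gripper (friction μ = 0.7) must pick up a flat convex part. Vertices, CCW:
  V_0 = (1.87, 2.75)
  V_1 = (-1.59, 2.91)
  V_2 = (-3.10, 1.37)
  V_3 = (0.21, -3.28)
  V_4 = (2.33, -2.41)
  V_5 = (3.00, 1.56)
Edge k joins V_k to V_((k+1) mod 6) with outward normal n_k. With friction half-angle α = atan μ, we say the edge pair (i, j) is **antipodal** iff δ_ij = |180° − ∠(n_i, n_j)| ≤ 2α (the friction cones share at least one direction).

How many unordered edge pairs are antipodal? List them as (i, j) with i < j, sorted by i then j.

count = 7; pairs: (0,2), (0,3), (1,3), (1,4), (2,4), (2,5), (3,5)

α = atan 0.7 = 34.99°;  2α = 69.98°
n_0 = (+0.0462, +0.9989)
n_1 = (-0.7140, +0.7001)
n_2 = (-0.8147, -0.5799)
n_3 = (+0.3797, -0.9251)
n_4 = (+0.9861, -0.1664)
n_5 = (+0.7252, +0.6886)
  (0,1): δ = 131.79°  ·
  (0,2): δ = 51.91°  ✓
  (0,3): δ = 24.96°  ✓
  (0,4): δ = 83.07°  ·
  (0,5): δ = 136.17°  ·
  (1,2): δ = 100.12°  ·
  (1,3): δ = 23.25°  ✓
  (1,4): δ = 34.86°  ✓
  (1,5): δ = 87.95°  ·
  (2,3): δ = 103.13°  ·
  (2,4): δ = 45.02°  ✓
  (2,5): δ = 8.07°  ✓
  (3,4): δ = 121.89°  ·
  (3,5): δ = 68.79°  ✓
  (4,5): δ = 126.90°  ·
antipodal pairs: 7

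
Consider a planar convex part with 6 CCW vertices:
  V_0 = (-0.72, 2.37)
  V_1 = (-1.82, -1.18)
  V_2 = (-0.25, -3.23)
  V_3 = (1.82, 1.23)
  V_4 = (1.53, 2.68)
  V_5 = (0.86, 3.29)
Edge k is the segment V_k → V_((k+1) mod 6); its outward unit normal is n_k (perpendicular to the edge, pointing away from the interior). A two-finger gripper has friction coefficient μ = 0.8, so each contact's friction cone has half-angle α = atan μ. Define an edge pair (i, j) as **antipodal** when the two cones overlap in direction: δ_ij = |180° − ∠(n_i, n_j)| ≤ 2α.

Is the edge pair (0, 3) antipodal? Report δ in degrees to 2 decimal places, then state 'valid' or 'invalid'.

δ = 28.53°, valid

α = atan 0.8 = 38.66°;  2α = 77.32°
edge 0: e_0 = (-1.10, -3.55);  n_0 = (-0.9552, +0.2960)
edge 3: e_3 = (-0.29, +1.45);  n_3 = (+0.9806, +0.1961)
∠(n_0, n_3) = 151.47°
δ = |180° − 151.47°| = 28.53°
28.53° ≤ 2α = 77.32°  →  valid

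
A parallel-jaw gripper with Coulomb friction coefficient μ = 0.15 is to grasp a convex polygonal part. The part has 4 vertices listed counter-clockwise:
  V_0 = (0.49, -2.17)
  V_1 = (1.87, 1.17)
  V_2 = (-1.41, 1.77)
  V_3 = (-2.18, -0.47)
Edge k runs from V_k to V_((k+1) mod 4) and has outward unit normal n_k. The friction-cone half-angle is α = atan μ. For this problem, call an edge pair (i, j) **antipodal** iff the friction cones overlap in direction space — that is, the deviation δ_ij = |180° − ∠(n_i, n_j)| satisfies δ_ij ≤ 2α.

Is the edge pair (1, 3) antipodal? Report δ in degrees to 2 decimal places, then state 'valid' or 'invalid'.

δ = 22.12°, invalid

α = atan 0.15 = 8.53°;  2α = 17.06°
edge 1: e_1 = (-3.28, +0.60);  n_1 = (+0.1799, +0.9837)
edge 3: e_3 = (+2.67, -1.70);  n_3 = (-0.5371, -0.8435)
∠(n_1, n_3) = 157.88°
δ = |180° − 157.88°| = 22.12°
22.12° > 2α = 17.06°  →  invalid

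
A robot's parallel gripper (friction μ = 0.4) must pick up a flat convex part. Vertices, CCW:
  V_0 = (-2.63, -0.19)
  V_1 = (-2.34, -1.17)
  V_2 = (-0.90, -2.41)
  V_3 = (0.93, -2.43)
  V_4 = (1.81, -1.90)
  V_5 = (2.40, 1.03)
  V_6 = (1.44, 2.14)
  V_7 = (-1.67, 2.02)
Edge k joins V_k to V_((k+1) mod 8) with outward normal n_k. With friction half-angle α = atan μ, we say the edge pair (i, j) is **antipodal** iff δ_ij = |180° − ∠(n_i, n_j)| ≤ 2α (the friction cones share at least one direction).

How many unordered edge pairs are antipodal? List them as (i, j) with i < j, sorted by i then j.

count = 8; pairs: (0,4), (0,5), (1,5), (1,6), (2,6), (3,6), (3,7), (4,7)

α = atan 0.4 = 21.80°;  2α = 43.60°
n_0 = (-0.9589, -0.2838)
n_1 = (-0.6525, -0.7578)
n_2 = (-0.0109, -0.9999)
n_3 = (+0.5159, -0.8566)
n_4 = (+0.9803, -0.1974)
n_5 = (+0.7564, +0.6542)
n_6 = (-0.0386, +0.9993)
n_7 = (-0.9172, +0.3984)
  (0,1): δ = 147.22°  ·
  (0,2): δ = 107.11°  ·
  (0,3): δ = 75.43°  ·
  (0,4): δ = 27.87°  ✓
  (0,5): δ = 24.37°  ✓
  (0,6): δ = 75.73°  ·
  (0,7): δ = 140.04°  ·
  (1,2): δ = 139.89°  ·
  (1,3): δ = 108.21°  ·
  (1,4): δ = 60.65°  ·
  (1,5): δ = 8.41°  ✓
  (1,6): δ = 42.94°  ✓
  (1,7): δ = 107.25°  ·
  (2,3): δ = 148.31°  ·
  (2,4): δ = 100.76°  ·
  (2,5): δ = 48.52°  ·
  (2,6): δ = 2.84°  ✓
  (2,7): δ = 67.15°  ·
  (3,4): δ = 132.44°  ·
  (3,5): δ = 80.20°  ·
  (3,6): δ = 28.85°  ✓
  (3,7): δ = 35.46°  ✓
  (4,5): δ = 127.76°  ·
  (4,6): δ = 76.41°  ·
  (4,7): δ = 12.09°  ✓
  (5,6): δ = 128.65°  ·
  (5,7): δ = 64.33°  ·
  (6,7): δ = 115.69°  ·
antipodal pairs: 8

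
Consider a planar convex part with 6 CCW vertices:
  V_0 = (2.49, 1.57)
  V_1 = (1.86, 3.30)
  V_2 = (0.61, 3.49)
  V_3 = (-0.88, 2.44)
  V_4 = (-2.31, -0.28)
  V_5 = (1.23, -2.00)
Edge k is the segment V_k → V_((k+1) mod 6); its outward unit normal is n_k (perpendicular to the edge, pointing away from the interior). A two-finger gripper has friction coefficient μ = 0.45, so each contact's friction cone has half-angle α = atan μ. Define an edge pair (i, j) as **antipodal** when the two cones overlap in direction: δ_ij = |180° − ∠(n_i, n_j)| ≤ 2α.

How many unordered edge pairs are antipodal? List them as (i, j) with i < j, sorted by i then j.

α = atan 0.45 = 24.23°;  2α = 48.46°
n_0 = (+0.9396, +0.3422)
n_1 = (+0.1503, +0.9886)
n_2 = (-0.5760, +0.8174)
n_3 = (-0.8851, +0.4653)
n_4 = (-0.4370, -0.8995)
n_5 = (+0.9430, -0.3328)
  (0,1): δ = 118.65°  ·
  (0,2): δ = 74.84°  ·
  (0,3): δ = 47.74°  ✓
  (0,4): δ = 44.08°  ✓
  (0,5): δ = 140.55°  ·
  (1,2): δ = 136.18°  ·
  (1,3): δ = 109.09°  ·
  (1,4): δ = 17.27°  ✓
  (1,5): δ = 79.20°  ·
  (2,3): δ = 152.90°  ·
  (2,4): δ = 61.09°  ·
  (2,5): δ = 35.39°  ✓
  (3,4): δ = 88.18°  ·
  (3,5): δ = 8.29°  ✓
  (4,5): δ = 83.53°  ·
antipodal pairs: 5

count = 5; pairs: (0,3), (0,4), (1,4), (2,5), (3,5)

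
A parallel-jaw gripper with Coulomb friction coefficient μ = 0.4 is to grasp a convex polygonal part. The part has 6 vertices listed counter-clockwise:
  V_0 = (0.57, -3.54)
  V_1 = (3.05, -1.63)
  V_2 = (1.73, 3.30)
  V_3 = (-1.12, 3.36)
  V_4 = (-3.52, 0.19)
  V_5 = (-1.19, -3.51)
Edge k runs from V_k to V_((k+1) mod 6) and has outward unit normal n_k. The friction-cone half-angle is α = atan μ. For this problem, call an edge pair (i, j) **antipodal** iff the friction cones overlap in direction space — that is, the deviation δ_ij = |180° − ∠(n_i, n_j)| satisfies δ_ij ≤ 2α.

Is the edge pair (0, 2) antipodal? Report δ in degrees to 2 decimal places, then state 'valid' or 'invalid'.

δ = 38.81°, valid

α = atan 0.4 = 21.80°;  2α = 43.60°
edge 0: e_0 = (+2.48, +1.91);  n_0 = (+0.6102, -0.7923)
edge 2: e_2 = (-2.85, +0.06);  n_2 = (+0.0210, +0.9998)
∠(n_0, n_2) = 141.19°
δ = |180° − 141.19°| = 38.81°
38.81° ≤ 2α = 43.60°  →  valid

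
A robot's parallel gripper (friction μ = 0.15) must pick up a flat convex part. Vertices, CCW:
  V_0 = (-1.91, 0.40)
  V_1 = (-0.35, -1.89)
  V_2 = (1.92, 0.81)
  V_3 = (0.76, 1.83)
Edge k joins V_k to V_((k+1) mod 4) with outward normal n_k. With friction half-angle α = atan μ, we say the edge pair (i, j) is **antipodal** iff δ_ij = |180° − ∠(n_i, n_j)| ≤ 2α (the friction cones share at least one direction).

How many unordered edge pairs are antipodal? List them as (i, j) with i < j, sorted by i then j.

count = 1; pairs: (0,2)

α = atan 0.15 = 8.53°;  2α = 17.06°
n_0 = (-0.8265, -0.5630)
n_1 = (+0.7654, -0.6435)
n_2 = (+0.6603, +0.7510)
n_3 = (-0.4721, +0.8815)
  (0,1): δ = 74.32°  ·
  (0,2): δ = 14.41°  ✓
  (0,3): δ = 83.91°  ·
  (1,2): δ = 91.27°  ·
  (1,3): δ = 21.77°  ·
  (2,3): δ = 110.50°  ·
antipodal pairs: 1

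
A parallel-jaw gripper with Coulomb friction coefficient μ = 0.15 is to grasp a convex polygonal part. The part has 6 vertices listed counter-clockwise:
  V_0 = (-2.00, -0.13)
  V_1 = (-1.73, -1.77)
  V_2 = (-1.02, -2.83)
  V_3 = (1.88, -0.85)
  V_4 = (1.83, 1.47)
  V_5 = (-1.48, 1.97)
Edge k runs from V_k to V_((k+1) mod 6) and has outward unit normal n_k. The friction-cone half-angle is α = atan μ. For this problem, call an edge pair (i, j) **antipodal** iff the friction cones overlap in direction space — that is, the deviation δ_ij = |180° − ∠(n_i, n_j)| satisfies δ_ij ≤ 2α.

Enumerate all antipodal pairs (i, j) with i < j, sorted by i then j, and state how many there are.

α = atan 0.15 = 8.53°;  2α = 17.06°
n_0 = (-0.9867, -0.1624)
n_1 = (-0.8308, -0.5565)
n_2 = (+0.5639, -0.8259)
n_3 = (+0.9998, +0.0215)
n_4 = (+0.1494, +0.9888)
n_5 = (-0.9707, +0.2404)
  (0,1): δ = 155.53°  ·
  (0,2): δ = 65.03°  ·
  (0,3): δ = 8.11°  ✓
  (0,4): δ = 72.06°  ·
  (0,5): δ = 156.74°  ·
  (1,2): δ = 89.49°  ·
  (1,3): δ = 32.58°  ·
  (1,4): δ = 47.60°  ·
  (1,5): δ = 132.28°  ·
  (2,3): δ = 123.09°  ·
  (2,4): δ = 42.91°  ·
  (2,5): δ = 41.77°  ·
  (3,4): δ = 99.82°  ·
  (3,5): δ = 15.14°  ✓
  (4,5): δ = 95.32°  ·
antipodal pairs: 2

count = 2; pairs: (0,3), (3,5)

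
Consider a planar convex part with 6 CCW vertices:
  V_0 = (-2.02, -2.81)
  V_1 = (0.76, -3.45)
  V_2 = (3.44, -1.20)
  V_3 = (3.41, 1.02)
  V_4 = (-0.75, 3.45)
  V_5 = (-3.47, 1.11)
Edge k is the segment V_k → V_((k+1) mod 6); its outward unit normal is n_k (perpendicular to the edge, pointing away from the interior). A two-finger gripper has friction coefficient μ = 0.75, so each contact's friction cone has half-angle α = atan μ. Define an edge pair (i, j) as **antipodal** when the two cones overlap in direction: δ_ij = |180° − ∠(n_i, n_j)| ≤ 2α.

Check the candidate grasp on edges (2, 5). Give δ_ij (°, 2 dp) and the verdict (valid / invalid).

α = atan 0.75 = 36.87°;  2α = 73.74°
edge 2: e_2 = (-0.03, +2.22);  n_2 = (+0.9999, +0.0135)
edge 5: e_5 = (+1.45, -3.92);  n_5 = (-0.9379, -0.3469)
∠(n_2, n_5) = 160.47°
δ = |180° − 160.47°| = 19.53°
19.53° ≤ 2α = 73.74°  →  valid

δ = 19.53°, valid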